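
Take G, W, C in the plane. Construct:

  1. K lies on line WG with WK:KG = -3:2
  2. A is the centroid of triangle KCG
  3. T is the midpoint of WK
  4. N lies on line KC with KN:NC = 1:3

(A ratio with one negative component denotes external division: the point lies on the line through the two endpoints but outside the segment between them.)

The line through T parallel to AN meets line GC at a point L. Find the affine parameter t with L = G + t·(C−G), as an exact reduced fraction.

Work in coordinates with G = (0, 0), W = (1, 0), C = (0, 1).
1. K lies on line WG with WK:KG = -3:2 ⇒ K = (-2, 0)
2. A is the centroid of triangle KCG ⇒ A = (-2/3, 1/3)
3. T is the midpoint of WK ⇒ T = (-1/2, 0)
4. N lies on line KC with KN:NC = 1:3 ⇒ N = (-3/2, 1/4)
through T parallel to AN: direction (-5/6, -1/12); meets GC at L = (0, 1/20)
L = G + t·(C−G) with t = 1/20

t = 1/20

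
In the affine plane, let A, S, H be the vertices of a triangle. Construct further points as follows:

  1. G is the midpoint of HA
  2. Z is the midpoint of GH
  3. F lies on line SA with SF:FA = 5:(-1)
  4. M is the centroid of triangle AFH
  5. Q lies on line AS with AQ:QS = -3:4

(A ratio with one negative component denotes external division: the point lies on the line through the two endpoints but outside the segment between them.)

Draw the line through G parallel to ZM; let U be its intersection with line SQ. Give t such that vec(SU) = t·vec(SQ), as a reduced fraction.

Assign A = (0, 0), S = (1, 0), H = (0, 1) — the answer is frame-independent, so this choice is without loss of generality.
1. G is the midpoint of HA ⇒ G = (0, 1/2)
2. Z is the midpoint of GH ⇒ Z = (0, 3/4)
3. F lies on line SA with SF:FA = 5:(-1) ⇒ F = (-1/4, 0)
4. M is the centroid of triangle AFH ⇒ M = (-1/12, 1/3)
5. Q lies on line AS with AQ:QS = -3:4 ⇒ Q = (-3, 0)
through G parallel to ZM: direction (-1/12, -5/12); meets SQ at U = (-1/10, 0)
U = S + t·(Q−S) with t = 11/40

t = 11/40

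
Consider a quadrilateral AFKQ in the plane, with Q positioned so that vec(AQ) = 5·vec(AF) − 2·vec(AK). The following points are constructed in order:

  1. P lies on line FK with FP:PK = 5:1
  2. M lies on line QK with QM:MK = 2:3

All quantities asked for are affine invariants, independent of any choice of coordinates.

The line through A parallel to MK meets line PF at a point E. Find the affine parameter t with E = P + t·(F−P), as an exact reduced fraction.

Choose coordinates A = (0, 0), F = (1, 0), K = (0, 1), Q = (5, -2).
1. P lies on line FK with FP:PK = 5:1 ⇒ P = (1/6, 5/6)
2. M lies on line QK with QM:MK = 2:3 ⇒ M = (3, -4/5)
through A parallel to MK: direction (-3, 9/5); meets PF at E = (5/2, -3/2)
E = P + t·(F−P) with t = 14/5

t = 14/5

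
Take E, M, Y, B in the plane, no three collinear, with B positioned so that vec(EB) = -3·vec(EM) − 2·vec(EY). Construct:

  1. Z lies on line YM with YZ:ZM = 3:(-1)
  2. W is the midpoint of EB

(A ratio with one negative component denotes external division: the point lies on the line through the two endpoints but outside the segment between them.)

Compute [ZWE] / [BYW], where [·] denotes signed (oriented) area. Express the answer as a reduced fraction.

[ZWE]:[BYW] = 3/2

Work in coordinates with E = (0, 0), M = (1, 0), Y = (0, 1), B = (-3, -2).
1. Z lies on line YM with YZ:ZM = 3:(-1) ⇒ Z = (3/2, -1/2)
2. W is the midpoint of EB ⇒ W = (-3/2, -1)
2·[ZWE] = -9/4, 2·[BYW] = -3/2
[ZWE]:[BYW] = -9/4:-3/2 = 3/2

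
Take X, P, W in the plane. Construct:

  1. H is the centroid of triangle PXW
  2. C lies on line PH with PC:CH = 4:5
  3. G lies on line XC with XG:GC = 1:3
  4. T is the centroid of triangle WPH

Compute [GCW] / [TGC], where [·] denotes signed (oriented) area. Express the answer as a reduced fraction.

Work in coordinates with X = (0, 0), P = (1, 0), W = (0, 1).
1. H is the centroid of triangle PXW ⇒ H = (1/3, 1/3)
2. C lies on line PH with PC:CH = 4:5 ⇒ C = (19/27, 4/27)
3. G lies on line XC with XG:GC = 1:3 ⇒ G = (19/108, 1/27)
4. T is the centroid of triangle WPH ⇒ T = (4/9, 4/9)
2·[GCW] = 19/36, 2·[TGC] = 5/27
[GCW]:[TGC] = 19/36:5/27 = 57/20

[GCW]:[TGC] = 57/20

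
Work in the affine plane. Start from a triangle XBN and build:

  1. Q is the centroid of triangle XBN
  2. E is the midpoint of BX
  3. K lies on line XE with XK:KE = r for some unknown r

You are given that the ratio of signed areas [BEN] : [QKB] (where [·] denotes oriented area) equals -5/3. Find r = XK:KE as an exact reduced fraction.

Work in coordinates with X = (0, 0), B = (1, 0), N = (0, 1).
1. Q is the centroid of triangle XBN ⇒ Q = (1/3, 1/3)
2. E is the midpoint of BX ⇒ E = (1/2, 0)
3. With XK:KE = r, write λ = r/(r+1) so K = X + λ·(E−X); K is affine-linear in λ
Every point depending on K is an affine combination of K and λ-independent points, so each such coordinate is linear in λ; the λ² term in each signed area is a multiple of (E−X)×(E−X) = 0, so 2·[BEN] and 2·[QKB] are each linear in λ. Evaluating at λ=0 and λ=1:
  2·[BEN] = -1/2,   2·[QKB] = -1/6·λ + 1/3
So [BEN]:[QKB] = (-1/2) / (-1/6·λ + 1/3). Setting this equal to -5/3:
  -1/2 = -5/3·(-1/6·λ + 1/3)  ⇒  λ = 1/5
Then r = λ/(1−λ) = (1/5)/(4/5) = 1/4. Check: with r = 1/4, K = (1/10, 0) and [BEN]:[QKB] = -5/3 as required.

r = 1/4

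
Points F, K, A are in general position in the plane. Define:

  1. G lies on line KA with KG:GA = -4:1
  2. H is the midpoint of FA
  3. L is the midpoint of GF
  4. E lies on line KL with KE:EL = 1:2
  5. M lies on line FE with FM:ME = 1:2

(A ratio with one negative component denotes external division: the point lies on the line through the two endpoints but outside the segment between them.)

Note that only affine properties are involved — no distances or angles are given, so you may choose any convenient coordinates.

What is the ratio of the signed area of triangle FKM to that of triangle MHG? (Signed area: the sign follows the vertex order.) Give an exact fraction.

[FKM]:[MHG] = -8/3

Set F = (0, 0), K = (1, 0), A = (0, 1); any affine frame gives the same invariant.
1. G lies on line KA with KG:GA = -4:1 ⇒ G = (-1/3, 4/3)
2. H is the midpoint of FA ⇒ H = (0, 1/2)
3. L is the midpoint of GF ⇒ L = (-1/6, 2/3)
4. E lies on line KL with KE:EL = 1:2 ⇒ E = (11/18, 2/9)
5. M lies on line FE with FM:ME = 1:2 ⇒ M = (11/54, 2/27)
2·[FKM] = 2/27, 2·[MHG] = -1/36
[FKM]:[MHG] = 2/27:-1/36 = -8/3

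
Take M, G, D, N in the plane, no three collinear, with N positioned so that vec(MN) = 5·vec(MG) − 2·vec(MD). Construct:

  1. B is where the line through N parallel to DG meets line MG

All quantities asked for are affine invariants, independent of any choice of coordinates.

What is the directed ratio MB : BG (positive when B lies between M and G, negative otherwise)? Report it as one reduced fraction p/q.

Set M = (0, 0), G = (1, 0), D = (0, 1), N = (5, -2); any affine frame gives the same invariant.
1. B is where the line through N parallel to DG meets line MG ⇒ B = (3, 0)
B = M + t·(G−M) with t = 3, so MB:BG = t:(1−t) = 3:-2

MB:BG = -3/2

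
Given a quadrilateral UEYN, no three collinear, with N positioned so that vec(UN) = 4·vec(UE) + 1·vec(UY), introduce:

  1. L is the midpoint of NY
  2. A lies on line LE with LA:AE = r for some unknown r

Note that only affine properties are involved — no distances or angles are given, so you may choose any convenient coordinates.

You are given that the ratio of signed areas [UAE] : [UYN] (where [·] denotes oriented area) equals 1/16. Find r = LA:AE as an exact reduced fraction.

r = 3

Set U = (0, 0), E = (1, 0), Y = (0, 1), N = (4, 1); any affine frame gives the same invariant.
1. L is the midpoint of NY ⇒ L = (2, 1)
2. With LA:AE = r, write λ = r/(r+1) so A = L + λ·(E−L); A is affine-linear in λ
Every point depending on A is an affine combination of A and λ-independent points, so each such coordinate is linear in λ; the λ² term in each signed area is a multiple of (E−L)×(E−L) = 0, so 2·[UAE] and 2·[UYN] are each linear in λ. Evaluating at λ=0 and λ=1:
  2·[UAE] = λ − 1,   2·[UYN] = -4
So [UAE]:[UYN] = (λ − 1) / (-4). Setting this equal to 1/16:
  λ − 1 = 1/16·(-4)  ⇒  λ = 3/4
Then r = λ/(1−λ) = (3/4)/(1/4) = 3. Check: with r = 3, A = (5/4, 1/4) and [UAE]:[UYN] = 1/16 as required.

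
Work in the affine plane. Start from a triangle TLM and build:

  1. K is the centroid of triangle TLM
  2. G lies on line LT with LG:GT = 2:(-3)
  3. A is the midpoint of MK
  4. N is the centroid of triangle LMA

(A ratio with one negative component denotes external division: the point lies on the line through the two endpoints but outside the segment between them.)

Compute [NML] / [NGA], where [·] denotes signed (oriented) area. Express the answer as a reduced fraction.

[NML]:[NGA] = -1/3

Assign T = (0, 0), L = (1, 0), M = (0, 1) — the answer is frame-independent, so this choice is without loss of generality.
1. K is the centroid of triangle TLM ⇒ K = (1/3, 1/3)
2. G lies on line LT with LG:GT = 2:(-3) ⇒ G = (3, 0)
3. A is the midpoint of MK ⇒ A = (1/6, 2/3)
4. N is the centroid of triangle LMA ⇒ N = (7/18, 5/9)
2·[NML] = -1/18, 2·[NGA] = 1/6
[NML]:[NGA] = -1/18:1/6 = -1/3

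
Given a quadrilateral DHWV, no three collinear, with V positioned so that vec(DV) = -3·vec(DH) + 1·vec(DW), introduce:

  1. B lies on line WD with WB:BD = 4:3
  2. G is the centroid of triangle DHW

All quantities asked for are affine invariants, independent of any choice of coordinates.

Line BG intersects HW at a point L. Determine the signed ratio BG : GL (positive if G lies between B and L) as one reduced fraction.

BG:GL = 5/7

Assign D = (0, 0), H = (1, 0), W = (0, 1), V = (-3, 1) — the answer is frame-independent, so this choice is without loss of generality.
1. B lies on line WD with WB:BD = 4:3 ⇒ B = (0, 3/7)
2. G is the centroid of triangle DHW ⇒ G = (1/3, 1/3)
line BG meets HW at L = (4/5, 1/5)
G = B + t·(L−B) with t = 5/12, so BG:GL = 5/12:7/12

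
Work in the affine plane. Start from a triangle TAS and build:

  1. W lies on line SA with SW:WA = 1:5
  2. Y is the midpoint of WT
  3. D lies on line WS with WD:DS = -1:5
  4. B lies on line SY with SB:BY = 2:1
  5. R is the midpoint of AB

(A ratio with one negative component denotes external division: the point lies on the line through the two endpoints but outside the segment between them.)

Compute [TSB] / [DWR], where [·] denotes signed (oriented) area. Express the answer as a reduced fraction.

Assign T = (0, 0), A = (1, 0), S = (0, 1) — the answer is frame-independent, so this choice is without loss of generality.
1. W lies on line SA with SW:WA = 1:5 ⇒ W = (1/6, 5/6)
2. Y is the midpoint of WT ⇒ Y = (1/12, 5/12)
3. D lies on line WS with WD:DS = -1:5 ⇒ D = (5/24, 19/24)
4. B lies on line SY with SB:BY = 2:1 ⇒ B = (1/18, 11/18)
5. R is the midpoint of AB ⇒ R = (19/36, 11/36)
2·[TSB] = -1/18, 2·[DWR] = 1/144
[TSB]:[DWR] = -1/18:1/144 = -8

[TSB]:[DWR] = -8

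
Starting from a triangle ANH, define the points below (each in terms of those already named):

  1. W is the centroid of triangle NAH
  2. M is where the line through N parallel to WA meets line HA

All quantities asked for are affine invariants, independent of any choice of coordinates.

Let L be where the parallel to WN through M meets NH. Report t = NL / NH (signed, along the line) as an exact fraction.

Set A = (0, 0), N = (1, 0), H = (0, 1); any affine frame gives the same invariant.
1. W is the centroid of triangle NAH ⇒ W = (1/3, 1/3)
2. M is where the line through N parallel to WA meets line HA ⇒ M = (0, -1)
through M parallel to WN: direction (2/3, -1/3); meets NH at L = (4, -3)
L = N + t·(H−N) with t = -3

t = -3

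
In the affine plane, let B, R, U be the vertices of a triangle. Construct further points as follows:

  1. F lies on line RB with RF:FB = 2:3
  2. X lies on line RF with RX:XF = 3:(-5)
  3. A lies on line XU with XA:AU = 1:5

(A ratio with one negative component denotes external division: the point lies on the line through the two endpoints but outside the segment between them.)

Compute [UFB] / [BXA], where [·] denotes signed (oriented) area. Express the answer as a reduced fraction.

[UFB]:[BXA] = -9/4

Work in coordinates with B = (0, 0), R = (1, 0), U = (0, 1).
1. F lies on line RB with RF:FB = 2:3 ⇒ F = (3/5, 0)
2. X lies on line RF with RX:XF = 3:(-5) ⇒ X = (8/5, 0)
3. A lies on line XU with XA:AU = 1:5 ⇒ A = (4/3, 1/6)
2·[UFB] = -3/5, 2·[BXA] = 4/15
[UFB]:[BXA] = -3/5:4/15 = -9/4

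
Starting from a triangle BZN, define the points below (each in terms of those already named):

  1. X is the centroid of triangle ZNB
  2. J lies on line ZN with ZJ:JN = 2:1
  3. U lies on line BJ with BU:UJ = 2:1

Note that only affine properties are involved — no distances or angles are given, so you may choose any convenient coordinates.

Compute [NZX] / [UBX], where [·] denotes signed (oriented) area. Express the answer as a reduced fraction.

[NZX]:[UBX] = -9/2

Set B = (0, 0), Z = (1, 0), N = (0, 1); any affine frame gives the same invariant.
1. X is the centroid of triangle ZNB ⇒ X = (1/3, 1/3)
2. J lies on line ZN with ZJ:JN = 2:1 ⇒ J = (1/3, 2/3)
3. U lies on line BJ with BU:UJ = 2:1 ⇒ U = (2/9, 4/9)
2·[NZX] = -1/3, 2·[UBX] = 2/27
[NZX]:[UBX] = -1/3:2/27 = -9/2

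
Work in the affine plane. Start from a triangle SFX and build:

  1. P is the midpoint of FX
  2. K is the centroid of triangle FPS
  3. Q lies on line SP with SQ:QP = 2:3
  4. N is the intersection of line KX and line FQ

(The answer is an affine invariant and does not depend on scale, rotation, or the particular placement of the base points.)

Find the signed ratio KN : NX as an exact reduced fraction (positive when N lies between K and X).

Assign S = (0, 0), F = (1, 0), X = (0, 1) — the answer is frame-independent, so this choice is without loss of generality.
1. P is the midpoint of FX ⇒ P = (1/2, 1/2)
2. K is the centroid of triangle FPS ⇒ K = (1/2, 1/6)
3. Q lies on line SP with SQ:QP = 2:3 ⇒ Q = (1/5, 1/5)
4. N is the intersection of line KX and line FQ ⇒ N = (9/17, 2/17)
N = K + t·(X−K) with t = -1/17, so KN:NX = t:(1−t) = -1/17:18/17

KN:NX = -1/18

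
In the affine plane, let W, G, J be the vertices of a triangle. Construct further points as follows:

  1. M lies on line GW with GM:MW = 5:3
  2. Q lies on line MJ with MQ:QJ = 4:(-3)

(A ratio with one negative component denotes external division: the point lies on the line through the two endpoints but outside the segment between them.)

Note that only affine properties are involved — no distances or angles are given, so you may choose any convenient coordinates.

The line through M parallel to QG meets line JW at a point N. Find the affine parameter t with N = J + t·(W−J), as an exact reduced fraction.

t = 5/17

Assign W = (0, 0), G = (1, 0), J = (0, 1) — the answer is frame-independent, so this choice is without loss of generality.
1. M lies on line GW with GM:MW = 5:3 ⇒ M = (3/8, 0)
2. Q lies on line MJ with MQ:QJ = 4:(-3) ⇒ Q = (-9/8, 4)
through M parallel to QG: direction (17/8, -4); meets JW at N = (0, 12/17)
N = J + t·(W−J) with t = 5/17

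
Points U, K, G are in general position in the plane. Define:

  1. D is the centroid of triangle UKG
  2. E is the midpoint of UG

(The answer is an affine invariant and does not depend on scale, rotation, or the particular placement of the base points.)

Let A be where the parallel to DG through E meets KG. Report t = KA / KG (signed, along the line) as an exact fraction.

Set U = (0, 0), K = (1, 0), G = (0, 1); any affine frame gives the same invariant.
1. D is the centroid of triangle UKG ⇒ D = (1/3, 1/3)
2. E is the midpoint of UG ⇒ E = (0, 1/2)
through E parallel to DG: direction (-1/3, 2/3); meets KG at A = (-1/2, 3/2)
A = K + t·(G−K) with t = 3/2

t = 3/2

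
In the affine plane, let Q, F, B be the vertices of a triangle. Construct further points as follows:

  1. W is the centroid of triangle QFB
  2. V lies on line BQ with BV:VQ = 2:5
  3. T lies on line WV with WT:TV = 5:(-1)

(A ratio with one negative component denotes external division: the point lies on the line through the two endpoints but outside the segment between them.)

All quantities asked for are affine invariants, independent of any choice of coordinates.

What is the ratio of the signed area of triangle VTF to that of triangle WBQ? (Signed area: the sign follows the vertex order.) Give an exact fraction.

[VTF]:[WBQ] = -3/28

Assign Q = (0, 0), F = (1, 0), B = (0, 1) — the answer is frame-independent, so this choice is without loss of generality.
1. W is the centroid of triangle QFB ⇒ W = (1/3, 1/3)
2. V lies on line BQ with BV:VQ = 2:5 ⇒ V = (0, 5/7)
3. T lies on line WV with WT:TV = 5:(-1) ⇒ T = (-1/12, 17/21)
2·[VTF] = -1/28, 2·[WBQ] = 1/3
[VTF]:[WBQ] = -1/28:1/3 = -3/28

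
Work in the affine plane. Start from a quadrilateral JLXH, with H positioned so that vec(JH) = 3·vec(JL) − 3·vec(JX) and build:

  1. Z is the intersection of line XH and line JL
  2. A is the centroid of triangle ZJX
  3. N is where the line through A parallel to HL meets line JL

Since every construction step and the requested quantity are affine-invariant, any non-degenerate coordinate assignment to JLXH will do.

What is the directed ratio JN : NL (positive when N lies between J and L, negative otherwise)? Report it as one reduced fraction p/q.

Choose coordinates J = (0, 0), L = (1, 0), X = (0, 1), H = (3, -3).
1. Z is the intersection of line XH and line JL ⇒ Z = (3/4, 0)
2. A is the centroid of triangle ZJX ⇒ A = (1/4, 1/3)
3. N is where the line through A parallel to HL meets line JL ⇒ N = (17/36, 0)
N = J + t·(L−J) with t = 17/36, so JN:NL = t:(1−t) = 17/36:19/36

JN:NL = 17/19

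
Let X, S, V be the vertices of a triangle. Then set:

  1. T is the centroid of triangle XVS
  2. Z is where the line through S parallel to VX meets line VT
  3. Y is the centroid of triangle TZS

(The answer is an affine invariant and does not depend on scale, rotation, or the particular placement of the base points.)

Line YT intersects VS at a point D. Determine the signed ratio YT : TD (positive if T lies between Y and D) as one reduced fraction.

Assign X = (0, 0), S = (1, 0), V = (0, 1) — the answer is frame-independent, so this choice is without loss of generality.
1. T is the centroid of triangle XVS ⇒ T = (1/3, 1/3)
2. Z is where the line through S parallel to VX meets line VT ⇒ Z = (1, -1)
3. Y is the centroid of triangle TZS ⇒ Y = (7/9, -2/9)
line YT meets VS at D = (-1, 2)
T = Y + t·(D−Y) with t = 1/4, so YT:TD = 1/4:3/4

YT:TD = 1/3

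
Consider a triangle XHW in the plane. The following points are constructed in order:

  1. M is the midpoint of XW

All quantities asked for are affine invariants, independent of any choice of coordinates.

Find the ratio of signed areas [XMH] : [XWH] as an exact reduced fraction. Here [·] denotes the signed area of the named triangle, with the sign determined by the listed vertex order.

[XMH]:[XWH] = 1/2

Choose coordinates X = (0, 0), H = (1, 0), W = (0, 1).
1. M is the midpoint of XW ⇒ M = (0, 1/2)
2·[XMH] = -1/2, 2·[XWH] = -1
[XMH]:[XWH] = -1/2:-1 = 1/2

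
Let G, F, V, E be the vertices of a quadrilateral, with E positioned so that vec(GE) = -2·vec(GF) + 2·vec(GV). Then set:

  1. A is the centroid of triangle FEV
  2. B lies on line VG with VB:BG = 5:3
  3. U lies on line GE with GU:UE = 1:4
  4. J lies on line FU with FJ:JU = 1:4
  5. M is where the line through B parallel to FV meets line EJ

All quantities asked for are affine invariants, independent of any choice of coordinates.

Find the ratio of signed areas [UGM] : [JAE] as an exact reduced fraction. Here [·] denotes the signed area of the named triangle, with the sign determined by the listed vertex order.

[UGM]:[JAE] = 5/16

Choose coordinates G = (0, 0), F = (1, 0), V = (0, 1), E = (-2, 2).
1. A is the centroid of triangle FEV ⇒ A = (-1/3, 1)
2. B lies on line VG with VB:BG = 5:3 ⇒ B = (0, 3/8)
3. U lies on line GE with GU:UE = 1:4 ⇒ U = (-2/5, 2/5)
4. J lies on line FU with FJ:JU = 1:4 ⇒ J = (18/25, 2/25)
5. M is where the line through B parallel to FV meets line EJ ⇒ M = (-29/40, 11/10)
2·[UGM] = 3/20, 2·[JAE] = 12/25
[UGM]:[JAE] = 3/20:12/25 = 5/16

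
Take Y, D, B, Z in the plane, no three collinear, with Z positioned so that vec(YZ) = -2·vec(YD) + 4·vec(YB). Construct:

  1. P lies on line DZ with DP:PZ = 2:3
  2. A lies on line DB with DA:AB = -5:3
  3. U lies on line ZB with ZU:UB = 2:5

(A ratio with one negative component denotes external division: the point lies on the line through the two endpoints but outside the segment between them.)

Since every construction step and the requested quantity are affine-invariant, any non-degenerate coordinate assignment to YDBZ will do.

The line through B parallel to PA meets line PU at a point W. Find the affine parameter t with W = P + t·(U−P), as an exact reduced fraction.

t = -2/3

Set Y = (0, 0), D = (1, 0), B = (0, 1), Z = (-2, 4); any affine frame gives the same invariant.
1. P lies on line DZ with DP:PZ = 2:3 ⇒ P = (-1/5, 8/5)
2. A lies on line DB with DA:AB = -5:3 ⇒ A = (-3/2, 5/2)
3. U lies on line ZB with ZU:UB = 2:5 ⇒ U = (-10/7, 22/7)
through B parallel to PA: direction (-13/10, 9/10); meets PU at W = (13/21, 4/7)
W = P + t·(U−P) with t = -2/3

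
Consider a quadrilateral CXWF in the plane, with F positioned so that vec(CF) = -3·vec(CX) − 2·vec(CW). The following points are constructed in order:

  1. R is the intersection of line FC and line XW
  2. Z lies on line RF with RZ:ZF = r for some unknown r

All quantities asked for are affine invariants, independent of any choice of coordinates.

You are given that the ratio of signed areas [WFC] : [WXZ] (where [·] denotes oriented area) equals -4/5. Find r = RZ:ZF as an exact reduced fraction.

r = 5/3

Assign C = (0, 0), X = (1, 0), W = (0, 1), F = (-3, -2) — the answer is frame-independent, so this choice is without loss of generality.
1. R is the intersection of line FC and line XW ⇒ R = (3/5, 2/5)
2. With RZ:ZF = r, write λ = r/(r+1) so Z = R + λ·(F−R); Z is affine-linear in λ
Every point depending on Z is an affine combination of Z and λ-independent points, so each such coordinate is linear in λ; the λ² term in each signed area is a multiple of (F−R)×(F−R) = 0, so 2·[WFC] and 2·[WXZ] are each linear in λ. Evaluating at λ=0 and λ=1:
  2·[WFC] = 3,   2·[WXZ] = -6·λ
So [WFC]:[WXZ] = (3) / (-6·λ). Setting this equal to -4/5:
  3 = -4/5·(-6·λ)  ⇒  λ = 5/8
Then r = λ/(1−λ) = (5/8)/(3/8) = 5/3. Check: with r = 5/3, Z = (-33/20, -11/10) and [WFC]:[WXZ] = -4/5 as required.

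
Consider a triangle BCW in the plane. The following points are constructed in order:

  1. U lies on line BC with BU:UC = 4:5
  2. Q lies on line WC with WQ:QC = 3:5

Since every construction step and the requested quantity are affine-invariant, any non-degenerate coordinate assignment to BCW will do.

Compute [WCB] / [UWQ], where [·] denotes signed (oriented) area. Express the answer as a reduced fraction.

Choose coordinates B = (0, 0), C = (1, 0), W = (0, 1).
1. U lies on line BC with BU:UC = 4:5 ⇒ U = (4/9, 0)
2. Q lies on line WC with WQ:QC = 3:5 ⇒ Q = (3/8, 5/8)
2·[WCB] = -1, 2·[UWQ] = -5/24
[WCB]:[UWQ] = -1:-5/24 = 24/5

[WCB]:[UWQ] = 24/5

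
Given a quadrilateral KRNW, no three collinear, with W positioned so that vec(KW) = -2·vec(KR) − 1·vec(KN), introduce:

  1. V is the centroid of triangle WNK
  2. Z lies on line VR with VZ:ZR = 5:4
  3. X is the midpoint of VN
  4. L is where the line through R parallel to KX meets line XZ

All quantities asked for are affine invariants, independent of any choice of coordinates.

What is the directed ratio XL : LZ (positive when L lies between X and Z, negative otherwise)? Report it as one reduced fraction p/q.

Work in coordinates with K = (0, 0), R = (1, 0), N = (0, 1), W = (-2, -1).
1. V is the centroid of triangle WNK ⇒ V = (-2/3, 0)
2. Z lies on line VR with VZ:ZR = 5:4 ⇒ Z = (7/27, 0)
3. X is the midpoint of VN ⇒ X = (-1/3, 1/2)
4. L is where the line through R parallel to KX meets line XZ ⇒ L = (41/21, -10/7)
L = X + t·(Z−X) with t = 27/7, so XL:LZ = t:(1−t) = 27/7:-20/7

XL:LZ = -27/20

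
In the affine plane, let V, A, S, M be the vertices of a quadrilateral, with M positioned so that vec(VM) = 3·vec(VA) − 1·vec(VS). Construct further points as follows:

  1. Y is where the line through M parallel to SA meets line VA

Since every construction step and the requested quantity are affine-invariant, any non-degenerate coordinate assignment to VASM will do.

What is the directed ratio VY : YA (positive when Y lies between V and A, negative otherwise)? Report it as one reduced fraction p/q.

VY:YA = -2

Set V = (0, 0), A = (1, 0), S = (0, 1), M = (3, -1); any affine frame gives the same invariant.
1. Y is where the line through M parallel to SA meets line VA ⇒ Y = (2, 0)
Y = V + t·(A−V) with t = 2, so VY:YA = t:(1−t) = 2:-1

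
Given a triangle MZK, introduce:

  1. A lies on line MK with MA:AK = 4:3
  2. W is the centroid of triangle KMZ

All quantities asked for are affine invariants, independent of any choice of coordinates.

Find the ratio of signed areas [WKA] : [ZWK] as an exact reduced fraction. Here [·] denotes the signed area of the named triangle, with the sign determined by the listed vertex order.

[WKA]:[ZWK] = -3/7

Assign M = (0, 0), Z = (1, 0), K = (0, 1) — the answer is frame-independent, so this choice is without loss of generality.
1. A lies on line MK with MA:AK = 4:3 ⇒ A = (0, 4/7)
2. W is the centroid of triangle KMZ ⇒ W = (1/3, 1/3)
2·[WKA] = 1/7, 2·[ZWK] = -1/3
[WKA]:[ZWK] = 1/7:-1/3 = -3/7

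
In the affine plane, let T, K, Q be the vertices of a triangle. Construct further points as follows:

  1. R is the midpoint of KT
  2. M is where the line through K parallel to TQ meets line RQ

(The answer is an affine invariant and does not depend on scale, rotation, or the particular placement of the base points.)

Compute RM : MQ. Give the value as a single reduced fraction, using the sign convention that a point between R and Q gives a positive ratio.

Choose coordinates T = (0, 0), K = (1, 0), Q = (0, 1).
1. R is the midpoint of KT ⇒ R = (1/2, 0)
2. M is where the line through K parallel to TQ meets line RQ ⇒ M = (1, -1)
M = R + t·(Q−R) with t = -1, so RM:MQ = t:(1−t) = -1:2

RM:MQ = -1/2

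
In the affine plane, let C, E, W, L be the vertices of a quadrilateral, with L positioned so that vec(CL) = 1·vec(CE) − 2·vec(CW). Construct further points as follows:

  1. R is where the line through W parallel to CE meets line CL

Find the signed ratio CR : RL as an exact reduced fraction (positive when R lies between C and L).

CR:RL = -1/3

Assign C = (0, 0), E = (1, 0), W = (0, 1), L = (1, -2) — the answer is frame-independent, so this choice is without loss of generality.
1. R is where the line through W parallel to CE meets line CL ⇒ R = (-1/2, 1)
R = C + t·(L−C) with t = -1/2, so CR:RL = t:(1−t) = -1/2:3/2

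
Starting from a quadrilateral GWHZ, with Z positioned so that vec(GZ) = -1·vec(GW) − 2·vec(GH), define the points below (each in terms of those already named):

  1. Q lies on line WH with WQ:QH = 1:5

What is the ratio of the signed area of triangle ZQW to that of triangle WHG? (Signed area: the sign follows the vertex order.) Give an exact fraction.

[ZQW]:[WHG] = -2/3

Work in coordinates with G = (0, 0), W = (1, 0), H = (0, 1), Z = (-1, -2).
1. Q lies on line WH with WQ:QH = 1:5 ⇒ Q = (5/6, 1/6)
2·[ZQW] = -2/3, 2·[WHG] = 1
[ZQW]:[WHG] = -2/3:1 = -2/3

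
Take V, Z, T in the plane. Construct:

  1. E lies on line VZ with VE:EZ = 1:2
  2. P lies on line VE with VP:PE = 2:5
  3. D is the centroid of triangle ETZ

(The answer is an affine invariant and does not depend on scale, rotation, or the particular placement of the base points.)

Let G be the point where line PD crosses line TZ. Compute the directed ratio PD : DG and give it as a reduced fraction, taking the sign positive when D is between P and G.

Assign V = (0, 0), Z = (1, 0), T = (0, 1) — the answer is frame-independent, so this choice is without loss of generality.
1. E lies on line VZ with VE:EZ = 1:2 ⇒ E = (1/3, 0)
2. P lies on line VE with VP:PE = 2:5 ⇒ P = (2/21, 0)
3. D is the centroid of triangle ETZ ⇒ D = (4/9, 1/3)
line PD meets TZ at G = (24/43, 19/43)
D = P + t·(G−P) with t = 43/57, so PD:DG = 43/57:14/57

PD:DG = 43/14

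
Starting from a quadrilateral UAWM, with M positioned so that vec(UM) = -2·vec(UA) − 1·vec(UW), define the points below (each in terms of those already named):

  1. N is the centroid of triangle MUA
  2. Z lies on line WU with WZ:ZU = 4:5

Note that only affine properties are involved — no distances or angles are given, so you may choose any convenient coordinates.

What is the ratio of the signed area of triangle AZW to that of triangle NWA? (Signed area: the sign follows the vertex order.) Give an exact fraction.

[AZW]:[NWA] = 4/15

Choose coordinates U = (0, 0), A = (1, 0), W = (0, 1), M = (-2, -1).
1. N is the centroid of triangle MUA ⇒ N = (-1/3, -1/3)
2. Z lies on line WU with WZ:ZU = 4:5 ⇒ Z = (0, 5/9)
2·[AZW] = -4/9, 2·[NWA] = -5/3
[AZW]:[NWA] = -4/9:-5/3 = 4/15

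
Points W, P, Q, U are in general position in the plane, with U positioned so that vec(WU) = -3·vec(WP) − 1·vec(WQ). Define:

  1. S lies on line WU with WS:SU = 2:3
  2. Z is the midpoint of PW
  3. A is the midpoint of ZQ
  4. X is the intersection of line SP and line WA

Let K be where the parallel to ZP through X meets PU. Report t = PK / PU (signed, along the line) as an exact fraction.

Set W = (0, 0), P = (1, 0), Q = (0, 1), U = (-3, -1); any affine frame gives the same invariant.
1. S lies on line WU with WS:SU = 2:3 ⇒ S = (-6/5, -2/5)
2. Z is the midpoint of PW ⇒ Z = (1/2, 0)
3. A is the midpoint of ZQ ⇒ A = (1/4, 1/2)
4. X is the intersection of line SP and line WA ⇒ X = (-1/10, -1/5)
through X parallel to ZP: direction (1/2, 0); meets PU at K = (1/5, -1/5)
K = P + t·(U−P) with t = 1/5

t = 1/5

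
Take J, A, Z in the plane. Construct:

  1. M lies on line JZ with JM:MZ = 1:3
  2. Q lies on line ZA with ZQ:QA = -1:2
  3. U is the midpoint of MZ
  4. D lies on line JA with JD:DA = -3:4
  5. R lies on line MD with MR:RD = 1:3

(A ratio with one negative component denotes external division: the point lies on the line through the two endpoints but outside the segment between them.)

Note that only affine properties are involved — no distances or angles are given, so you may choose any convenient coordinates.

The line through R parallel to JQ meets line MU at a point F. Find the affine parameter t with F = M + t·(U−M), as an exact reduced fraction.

Choose coordinates J = (0, 0), A = (1, 0), Z = (0, 1).
1. M lies on line JZ with JM:MZ = 1:3 ⇒ M = (0, 1/4)
2. Q lies on line ZA with ZQ:QA = -1:2 ⇒ Q = (-1, 2)
3. U is the midpoint of MZ ⇒ U = (0, 5/8)
4. D lies on line JA with JD:DA = -3:4 ⇒ D = (-3, 0)
5. R lies on line MD with MR:RD = 1:3 ⇒ R = (-3/4, 3/16)
through R parallel to JQ: direction (-1, 2); meets MU at F = (0, -21/16)
F = M + t·(U−M) with t = -25/6

t = -25/6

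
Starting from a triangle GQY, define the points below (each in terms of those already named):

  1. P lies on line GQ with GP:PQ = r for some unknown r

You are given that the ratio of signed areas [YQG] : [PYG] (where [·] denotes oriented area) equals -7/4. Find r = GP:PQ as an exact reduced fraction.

Set G = (0, 0), Q = (1, 0), Y = (0, 1); any affine frame gives the same invariant.
1. With GP:PQ = r, write λ = r/(r+1) so P = G + λ·(Q−G); P is affine-linear in λ
Every point depending on P is an affine combination of P and λ-independent points, so each such coordinate is linear in λ; the λ² term in each signed area is a multiple of (Q−G)×(Q−G) = 0, so 2·[YQG] and 2·[PYG] are each linear in λ. Evaluating at λ=0 and λ=1:
  2·[YQG] = -1,   2·[PYG] = λ
So [YQG]:[PYG] = (-1) / (λ). Setting this equal to -7/4:
  -1 = -7/4·(λ)  ⇒  λ = 4/7
Then r = λ/(1−λ) = (4/7)/(3/7) = 4/3. Check: with r = 4/3, P = (4/7, 0) and [YQG]:[PYG] = -7/4 as required.

r = 4/3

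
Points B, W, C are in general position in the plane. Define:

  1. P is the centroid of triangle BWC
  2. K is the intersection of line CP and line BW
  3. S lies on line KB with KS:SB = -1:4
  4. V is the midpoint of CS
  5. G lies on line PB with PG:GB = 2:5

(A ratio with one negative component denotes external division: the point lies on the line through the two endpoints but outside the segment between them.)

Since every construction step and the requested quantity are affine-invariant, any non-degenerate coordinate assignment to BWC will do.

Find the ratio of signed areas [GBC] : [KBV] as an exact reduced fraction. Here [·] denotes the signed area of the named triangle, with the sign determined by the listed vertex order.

Choose coordinates B = (0, 0), W = (1, 0), C = (0, 1).
1. P is the centroid of triangle BWC ⇒ P = (1/3, 1/3)
2. K is the intersection of line CP and line BW ⇒ K = (1/2, 0)
3. S lies on line KB with KS:SB = -1:4 ⇒ S = (2/3, 0)
4. V is the midpoint of CS ⇒ V = (1/3, 1/2)
5. G lies on line PB with PG:GB = 2:5 ⇒ G = (5/21, 5/21)
2·[GBC] = -5/21, 2·[KBV] = -1/4
[GBC]:[KBV] = -5/21:-1/4 = 20/21

[GBC]:[KBV] = 20/21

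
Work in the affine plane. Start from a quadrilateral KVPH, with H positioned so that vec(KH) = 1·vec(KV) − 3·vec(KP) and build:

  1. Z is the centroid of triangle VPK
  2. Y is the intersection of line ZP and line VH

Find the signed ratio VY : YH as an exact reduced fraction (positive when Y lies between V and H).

VY:YH = 1/2

Assign K = (0, 0), V = (1, 0), P = (0, 1), H = (1, -3) — the answer is frame-independent, so this choice is without loss of generality.
1. Z is the centroid of triangle VPK ⇒ Z = (1/3, 1/3)
2. Y is the intersection of line ZP and line VH ⇒ Y = (1, -1)
Y = V + t·(H−V) with t = 1/3, so VY:YH = t:(1−t) = 1/3:2/3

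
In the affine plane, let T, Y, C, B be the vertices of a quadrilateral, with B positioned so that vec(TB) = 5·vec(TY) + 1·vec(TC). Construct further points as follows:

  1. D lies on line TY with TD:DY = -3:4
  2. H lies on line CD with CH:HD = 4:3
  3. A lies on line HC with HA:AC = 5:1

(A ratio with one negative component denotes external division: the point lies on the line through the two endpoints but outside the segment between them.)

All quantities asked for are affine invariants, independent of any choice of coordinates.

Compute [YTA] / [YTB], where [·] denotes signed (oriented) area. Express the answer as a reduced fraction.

Assign T = (0, 0), Y = (1, 0), C = (0, 1), B = (5, 1) — the answer is frame-independent, so this choice is without loss of generality.
1. D lies on line TY with TD:DY = -3:4 ⇒ D = (-3, 0)
2. H lies on line CD with CH:HD = 4:3 ⇒ H = (-12/7, 3/7)
3. A lies on line HC with HA:AC = 5:1 ⇒ A = (-2/7, 19/21)
2·[YTA] = -19/21, 2·[YTB] = -1
[YTA]:[YTB] = -19/21:-1 = 19/21

[YTA]:[YTB] = 19/21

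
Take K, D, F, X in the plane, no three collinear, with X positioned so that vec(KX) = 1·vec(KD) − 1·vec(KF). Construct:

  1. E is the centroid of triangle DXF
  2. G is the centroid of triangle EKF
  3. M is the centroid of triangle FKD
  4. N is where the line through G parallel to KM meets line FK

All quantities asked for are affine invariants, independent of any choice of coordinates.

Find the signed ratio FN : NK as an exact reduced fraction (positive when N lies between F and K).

FN:NK = 8

Assign K = (0, 0), D = (1, 0), F = (0, 1), X = (1, -1) — the answer is frame-independent, so this choice is without loss of generality.
1. E is the centroid of triangle DXF ⇒ E = (2/3, 0)
2. G is the centroid of triangle EKF ⇒ G = (2/9, 1/3)
3. M is the centroid of triangle FKD ⇒ M = (1/3, 1/3)
4. N is where the line through G parallel to KM meets line FK ⇒ N = (0, 1/9)
N = F + t·(K−F) with t = 8/9, so FN:NK = t:(1−t) = 8/9:1/9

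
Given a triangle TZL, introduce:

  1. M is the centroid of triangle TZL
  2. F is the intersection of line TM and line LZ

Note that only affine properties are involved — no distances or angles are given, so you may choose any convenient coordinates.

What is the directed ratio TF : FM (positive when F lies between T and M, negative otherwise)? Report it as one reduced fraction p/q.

TF:FM = -3

Choose coordinates T = (0, 0), Z = (1, 0), L = (0, 1).
1. M is the centroid of triangle TZL ⇒ M = (1/3, 1/3)
2. F is the intersection of line TM and line LZ ⇒ F = (1/2, 1/2)
F = T + t·(M−T) with t = 3/2, so TF:FM = t:(1−t) = 3/2:-1/2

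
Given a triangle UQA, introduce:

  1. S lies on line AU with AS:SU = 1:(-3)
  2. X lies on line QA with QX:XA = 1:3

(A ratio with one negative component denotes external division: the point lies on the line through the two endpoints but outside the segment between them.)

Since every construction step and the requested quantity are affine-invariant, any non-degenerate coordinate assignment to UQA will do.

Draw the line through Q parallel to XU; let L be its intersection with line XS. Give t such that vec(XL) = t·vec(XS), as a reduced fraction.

t = -2/9

Work in coordinates with U = (0, 0), Q = (1, 0), A = (0, 1).
1. S lies on line AU with AS:SU = 1:(-3) ⇒ S = (0, 3/2)
2. X lies on line QA with QX:XA = 1:3 ⇒ X = (3/4, 1/4)
through Q parallel to XU: direction (-3/4, -1/4); meets XS at L = (11/12, -1/36)
L = X + t·(S−X) with t = -2/9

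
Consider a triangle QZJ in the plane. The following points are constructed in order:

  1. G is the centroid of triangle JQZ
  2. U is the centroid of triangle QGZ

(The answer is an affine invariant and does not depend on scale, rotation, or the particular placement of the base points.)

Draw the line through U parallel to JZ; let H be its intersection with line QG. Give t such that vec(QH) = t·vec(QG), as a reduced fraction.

t = 5/6

Assign Q = (0, 0), Z = (1, 0), J = (0, 1) — the answer is frame-independent, so this choice is without loss of generality.
1. G is the centroid of triangle JQZ ⇒ G = (1/3, 1/3)
2. U is the centroid of triangle QGZ ⇒ U = (4/9, 1/9)
through U parallel to JZ: direction (1, -1); meets QG at H = (5/18, 5/18)
H = Q + t·(G−Q) with t = 5/6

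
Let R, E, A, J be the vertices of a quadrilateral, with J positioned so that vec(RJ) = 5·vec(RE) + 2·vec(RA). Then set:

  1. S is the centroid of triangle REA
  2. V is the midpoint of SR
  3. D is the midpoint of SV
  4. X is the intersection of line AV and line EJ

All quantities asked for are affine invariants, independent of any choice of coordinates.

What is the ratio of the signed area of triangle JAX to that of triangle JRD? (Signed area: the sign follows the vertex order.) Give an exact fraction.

Choose coordinates R = (0, 0), E = (1, 0), A = (0, 1), J = (5, 2).
1. S is the centroid of triangle REA ⇒ S = (1/3, 1/3)
2. V is the midpoint of SR ⇒ V = (1/6, 1/6)
3. D is the midpoint of SV ⇒ D = (1/4, 1/4)
4. X is the intersection of line AV and line EJ ⇒ X = (3/11, -4/11)
2·[JAX] = 78/11, 2·[JRD] = -3/4
[JAX]:[JRD] = 78/11:-3/4 = -104/11

[JAX]:[JRD] = -104/11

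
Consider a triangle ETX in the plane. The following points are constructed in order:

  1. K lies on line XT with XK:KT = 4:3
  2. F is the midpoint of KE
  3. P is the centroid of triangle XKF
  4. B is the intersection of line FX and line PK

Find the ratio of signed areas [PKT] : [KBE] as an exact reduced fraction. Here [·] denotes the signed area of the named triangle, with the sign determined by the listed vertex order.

[PKT]:[KBE] = -1/4

Choose coordinates E = (0, 0), T = (1, 0), X = (0, 1).
1. K lies on line XT with XK:KT = 4:3 ⇒ K = (4/7, 3/7)
2. F is the midpoint of KE ⇒ F = (2/7, 3/14)
3. P is the centroid of triangle XKF ⇒ P = (2/7, 23/42)
4. B is the intersection of line FX and line PK ⇒ B = (1/7, 17/28)
2·[PKT] = -1/14, 2·[KBE] = 2/7
[PKT]:[KBE] = -1/14:2/7 = -1/4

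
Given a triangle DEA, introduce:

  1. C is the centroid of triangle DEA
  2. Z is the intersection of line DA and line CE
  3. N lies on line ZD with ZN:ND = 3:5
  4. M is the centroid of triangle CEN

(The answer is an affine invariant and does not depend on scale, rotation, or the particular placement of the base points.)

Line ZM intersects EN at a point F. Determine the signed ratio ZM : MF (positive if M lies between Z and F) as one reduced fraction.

ZM:MF = 7/2

Choose coordinates D = (0, 0), E = (1, 0), A = (0, 1).
1. C is the centroid of triangle DEA ⇒ C = (1/3, 1/3)
2. Z is the intersection of line DA and line CE ⇒ Z = (0, 1/2)
3. N lies on line ZD with ZN:ND = 3:5 ⇒ N = (0, 5/16)
4. M is the centroid of triangle CEN ⇒ M = (4/9, 31/144)
line ZM meets EN at F = (4/7, 15/112)
M = Z + t·(F−Z) with t = 7/9, so ZM:MF = 7/9:2/9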